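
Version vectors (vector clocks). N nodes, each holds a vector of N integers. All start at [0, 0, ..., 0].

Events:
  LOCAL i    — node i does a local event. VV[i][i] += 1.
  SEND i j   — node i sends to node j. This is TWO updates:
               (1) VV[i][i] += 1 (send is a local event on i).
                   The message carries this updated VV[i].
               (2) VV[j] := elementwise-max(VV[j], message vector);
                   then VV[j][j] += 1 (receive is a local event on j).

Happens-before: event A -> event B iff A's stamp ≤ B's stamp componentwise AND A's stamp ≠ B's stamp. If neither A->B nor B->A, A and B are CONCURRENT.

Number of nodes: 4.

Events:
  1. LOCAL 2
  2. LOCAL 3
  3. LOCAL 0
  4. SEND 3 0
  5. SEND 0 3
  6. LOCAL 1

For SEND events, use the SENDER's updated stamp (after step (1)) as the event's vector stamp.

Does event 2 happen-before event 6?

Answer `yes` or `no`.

Answer: no

Derivation:
Initial: VV[0]=[0, 0, 0, 0]
Initial: VV[1]=[0, 0, 0, 0]
Initial: VV[2]=[0, 0, 0, 0]
Initial: VV[3]=[0, 0, 0, 0]
Event 1: LOCAL 2: VV[2][2]++ -> VV[2]=[0, 0, 1, 0]
Event 2: LOCAL 3: VV[3][3]++ -> VV[3]=[0, 0, 0, 1]
Event 3: LOCAL 0: VV[0][0]++ -> VV[0]=[1, 0, 0, 0]
Event 4: SEND 3->0: VV[3][3]++ -> VV[3]=[0, 0, 0, 2], msg_vec=[0, 0, 0, 2]; VV[0]=max(VV[0],msg_vec) then VV[0][0]++ -> VV[0]=[2, 0, 0, 2]
Event 5: SEND 0->3: VV[0][0]++ -> VV[0]=[3, 0, 0, 2], msg_vec=[3, 0, 0, 2]; VV[3]=max(VV[3],msg_vec) then VV[3][3]++ -> VV[3]=[3, 0, 0, 3]
Event 6: LOCAL 1: VV[1][1]++ -> VV[1]=[0, 1, 0, 0]
Event 2 stamp: [0, 0, 0, 1]
Event 6 stamp: [0, 1, 0, 0]
[0, 0, 0, 1] <= [0, 1, 0, 0]? False. Equal? False. Happens-before: False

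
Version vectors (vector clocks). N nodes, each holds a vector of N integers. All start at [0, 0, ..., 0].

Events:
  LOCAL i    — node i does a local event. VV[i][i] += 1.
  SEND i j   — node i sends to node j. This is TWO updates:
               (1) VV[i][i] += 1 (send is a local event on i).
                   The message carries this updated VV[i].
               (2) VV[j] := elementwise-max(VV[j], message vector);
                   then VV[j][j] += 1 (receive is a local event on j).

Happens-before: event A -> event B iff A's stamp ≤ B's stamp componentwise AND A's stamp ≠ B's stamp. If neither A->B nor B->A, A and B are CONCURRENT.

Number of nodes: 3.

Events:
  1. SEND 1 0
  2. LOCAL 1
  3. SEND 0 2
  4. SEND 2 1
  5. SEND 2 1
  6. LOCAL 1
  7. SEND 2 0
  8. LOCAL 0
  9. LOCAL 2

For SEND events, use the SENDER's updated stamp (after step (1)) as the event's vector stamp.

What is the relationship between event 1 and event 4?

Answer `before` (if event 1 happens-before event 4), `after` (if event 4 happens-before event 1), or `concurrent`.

Initial: VV[0]=[0, 0, 0]
Initial: VV[1]=[0, 0, 0]
Initial: VV[2]=[0, 0, 0]
Event 1: SEND 1->0: VV[1][1]++ -> VV[1]=[0, 1, 0], msg_vec=[0, 1, 0]; VV[0]=max(VV[0],msg_vec) then VV[0][0]++ -> VV[0]=[1, 1, 0]
Event 2: LOCAL 1: VV[1][1]++ -> VV[1]=[0, 2, 0]
Event 3: SEND 0->2: VV[0][0]++ -> VV[0]=[2, 1, 0], msg_vec=[2, 1, 0]; VV[2]=max(VV[2],msg_vec) then VV[2][2]++ -> VV[2]=[2, 1, 1]
Event 4: SEND 2->1: VV[2][2]++ -> VV[2]=[2, 1, 2], msg_vec=[2, 1, 2]; VV[1]=max(VV[1],msg_vec) then VV[1][1]++ -> VV[1]=[2, 3, 2]
Event 5: SEND 2->1: VV[2][2]++ -> VV[2]=[2, 1, 3], msg_vec=[2, 1, 3]; VV[1]=max(VV[1],msg_vec) then VV[1][1]++ -> VV[1]=[2, 4, 3]
Event 6: LOCAL 1: VV[1][1]++ -> VV[1]=[2, 5, 3]
Event 7: SEND 2->0: VV[2][2]++ -> VV[2]=[2, 1, 4], msg_vec=[2, 1, 4]; VV[0]=max(VV[0],msg_vec) then VV[0][0]++ -> VV[0]=[3, 1, 4]
Event 8: LOCAL 0: VV[0][0]++ -> VV[0]=[4, 1, 4]
Event 9: LOCAL 2: VV[2][2]++ -> VV[2]=[2, 1, 5]
Event 1 stamp: [0, 1, 0]
Event 4 stamp: [2, 1, 2]
[0, 1, 0] <= [2, 1, 2]? True
[2, 1, 2] <= [0, 1, 0]? False
Relation: before

Answer: before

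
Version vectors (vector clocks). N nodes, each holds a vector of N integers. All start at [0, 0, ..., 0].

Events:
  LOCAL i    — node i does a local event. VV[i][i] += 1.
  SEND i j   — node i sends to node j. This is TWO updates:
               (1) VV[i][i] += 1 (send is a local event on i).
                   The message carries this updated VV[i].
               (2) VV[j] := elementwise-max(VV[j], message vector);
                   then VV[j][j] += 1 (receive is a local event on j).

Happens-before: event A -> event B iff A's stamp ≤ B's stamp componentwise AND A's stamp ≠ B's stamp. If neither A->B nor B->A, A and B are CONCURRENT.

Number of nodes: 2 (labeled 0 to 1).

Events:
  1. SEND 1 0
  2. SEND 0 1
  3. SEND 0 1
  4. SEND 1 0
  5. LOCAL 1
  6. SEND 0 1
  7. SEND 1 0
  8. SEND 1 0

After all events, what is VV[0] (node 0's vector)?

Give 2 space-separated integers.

Answer: 7 8

Derivation:
Initial: VV[0]=[0, 0]
Initial: VV[1]=[0, 0]
Event 1: SEND 1->0: VV[1][1]++ -> VV[1]=[0, 1], msg_vec=[0, 1]; VV[0]=max(VV[0],msg_vec) then VV[0][0]++ -> VV[0]=[1, 1]
Event 2: SEND 0->1: VV[0][0]++ -> VV[0]=[2, 1], msg_vec=[2, 1]; VV[1]=max(VV[1],msg_vec) then VV[1][1]++ -> VV[1]=[2, 2]
Event 3: SEND 0->1: VV[0][0]++ -> VV[0]=[3, 1], msg_vec=[3, 1]; VV[1]=max(VV[1],msg_vec) then VV[1][1]++ -> VV[1]=[3, 3]
Event 4: SEND 1->0: VV[1][1]++ -> VV[1]=[3, 4], msg_vec=[3, 4]; VV[0]=max(VV[0],msg_vec) then VV[0][0]++ -> VV[0]=[4, 4]
Event 5: LOCAL 1: VV[1][1]++ -> VV[1]=[3, 5]
Event 6: SEND 0->1: VV[0][0]++ -> VV[0]=[5, 4], msg_vec=[5, 4]; VV[1]=max(VV[1],msg_vec) then VV[1][1]++ -> VV[1]=[5, 6]
Event 7: SEND 1->0: VV[1][1]++ -> VV[1]=[5, 7], msg_vec=[5, 7]; VV[0]=max(VV[0],msg_vec) then VV[0][0]++ -> VV[0]=[6, 7]
Event 8: SEND 1->0: VV[1][1]++ -> VV[1]=[5, 8], msg_vec=[5, 8]; VV[0]=max(VV[0],msg_vec) then VV[0][0]++ -> VV[0]=[7, 8]
Final vectors: VV[0]=[7, 8]; VV[1]=[5, 8]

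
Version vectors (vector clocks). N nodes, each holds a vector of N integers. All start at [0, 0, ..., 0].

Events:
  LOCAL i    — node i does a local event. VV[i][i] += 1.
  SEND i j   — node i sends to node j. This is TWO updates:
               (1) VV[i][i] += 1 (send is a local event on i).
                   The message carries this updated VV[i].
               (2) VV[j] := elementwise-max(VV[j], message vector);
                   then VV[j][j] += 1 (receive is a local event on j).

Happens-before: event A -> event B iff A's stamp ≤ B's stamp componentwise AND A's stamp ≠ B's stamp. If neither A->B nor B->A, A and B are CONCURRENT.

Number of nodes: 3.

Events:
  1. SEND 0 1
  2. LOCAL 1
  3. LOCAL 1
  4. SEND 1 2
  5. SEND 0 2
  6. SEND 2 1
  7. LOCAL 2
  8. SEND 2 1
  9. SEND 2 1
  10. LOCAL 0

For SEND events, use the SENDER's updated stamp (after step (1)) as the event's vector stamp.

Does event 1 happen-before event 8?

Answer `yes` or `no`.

Answer: yes

Derivation:
Initial: VV[0]=[0, 0, 0]
Initial: VV[1]=[0, 0, 0]
Initial: VV[2]=[0, 0, 0]
Event 1: SEND 0->1: VV[0][0]++ -> VV[0]=[1, 0, 0], msg_vec=[1, 0, 0]; VV[1]=max(VV[1],msg_vec) then VV[1][1]++ -> VV[1]=[1, 1, 0]
Event 2: LOCAL 1: VV[1][1]++ -> VV[1]=[1, 2, 0]
Event 3: LOCAL 1: VV[1][1]++ -> VV[1]=[1, 3, 0]
Event 4: SEND 1->2: VV[1][1]++ -> VV[1]=[1, 4, 0], msg_vec=[1, 4, 0]; VV[2]=max(VV[2],msg_vec) then VV[2][2]++ -> VV[2]=[1, 4, 1]
Event 5: SEND 0->2: VV[0][0]++ -> VV[0]=[2, 0, 0], msg_vec=[2, 0, 0]; VV[2]=max(VV[2],msg_vec) then VV[2][2]++ -> VV[2]=[2, 4, 2]
Event 6: SEND 2->1: VV[2][2]++ -> VV[2]=[2, 4, 3], msg_vec=[2, 4, 3]; VV[1]=max(VV[1],msg_vec) then VV[1][1]++ -> VV[1]=[2, 5, 3]
Event 7: LOCAL 2: VV[2][2]++ -> VV[2]=[2, 4, 4]
Event 8: SEND 2->1: VV[2][2]++ -> VV[2]=[2, 4, 5], msg_vec=[2, 4, 5]; VV[1]=max(VV[1],msg_vec) then VV[1][1]++ -> VV[1]=[2, 6, 5]
Event 9: SEND 2->1: VV[2][2]++ -> VV[2]=[2, 4, 6], msg_vec=[2, 4, 6]; VV[1]=max(VV[1],msg_vec) then VV[1][1]++ -> VV[1]=[2, 7, 6]
Event 10: LOCAL 0: VV[0][0]++ -> VV[0]=[3, 0, 0]
Event 1 stamp: [1, 0, 0]
Event 8 stamp: [2, 4, 5]
[1, 0, 0] <= [2, 4, 5]? True. Equal? False. Happens-before: True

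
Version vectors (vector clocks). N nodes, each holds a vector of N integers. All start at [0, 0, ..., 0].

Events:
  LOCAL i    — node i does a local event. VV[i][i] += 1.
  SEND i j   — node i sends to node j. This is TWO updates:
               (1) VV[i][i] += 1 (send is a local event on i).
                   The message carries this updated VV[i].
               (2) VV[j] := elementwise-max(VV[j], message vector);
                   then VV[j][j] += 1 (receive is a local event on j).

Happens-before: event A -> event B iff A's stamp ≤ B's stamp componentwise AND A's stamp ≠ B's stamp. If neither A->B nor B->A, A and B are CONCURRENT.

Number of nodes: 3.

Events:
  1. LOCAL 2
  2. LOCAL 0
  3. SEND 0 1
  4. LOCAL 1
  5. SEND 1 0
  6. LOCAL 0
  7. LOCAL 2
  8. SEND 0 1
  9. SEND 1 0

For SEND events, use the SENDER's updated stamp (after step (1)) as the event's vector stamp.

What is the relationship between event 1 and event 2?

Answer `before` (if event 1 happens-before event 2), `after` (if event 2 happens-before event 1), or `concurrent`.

Initial: VV[0]=[0, 0, 0]
Initial: VV[1]=[0, 0, 0]
Initial: VV[2]=[0, 0, 0]
Event 1: LOCAL 2: VV[2][2]++ -> VV[2]=[0, 0, 1]
Event 2: LOCAL 0: VV[0][0]++ -> VV[0]=[1, 0, 0]
Event 3: SEND 0->1: VV[0][0]++ -> VV[0]=[2, 0, 0], msg_vec=[2, 0, 0]; VV[1]=max(VV[1],msg_vec) then VV[1][1]++ -> VV[1]=[2, 1, 0]
Event 4: LOCAL 1: VV[1][1]++ -> VV[1]=[2, 2, 0]
Event 5: SEND 1->0: VV[1][1]++ -> VV[1]=[2, 3, 0], msg_vec=[2, 3, 0]; VV[0]=max(VV[0],msg_vec) then VV[0][0]++ -> VV[0]=[3, 3, 0]
Event 6: LOCAL 0: VV[0][0]++ -> VV[0]=[4, 3, 0]
Event 7: LOCAL 2: VV[2][2]++ -> VV[2]=[0, 0, 2]
Event 8: SEND 0->1: VV[0][0]++ -> VV[0]=[5, 3, 0], msg_vec=[5, 3, 0]; VV[1]=max(VV[1],msg_vec) then VV[1][1]++ -> VV[1]=[5, 4, 0]
Event 9: SEND 1->0: VV[1][1]++ -> VV[1]=[5, 5, 0], msg_vec=[5, 5, 0]; VV[0]=max(VV[0],msg_vec) then VV[0][0]++ -> VV[0]=[6, 5, 0]
Event 1 stamp: [0, 0, 1]
Event 2 stamp: [1, 0, 0]
[0, 0, 1] <= [1, 0, 0]? False
[1, 0, 0] <= [0, 0, 1]? False
Relation: concurrent

Answer: concurrent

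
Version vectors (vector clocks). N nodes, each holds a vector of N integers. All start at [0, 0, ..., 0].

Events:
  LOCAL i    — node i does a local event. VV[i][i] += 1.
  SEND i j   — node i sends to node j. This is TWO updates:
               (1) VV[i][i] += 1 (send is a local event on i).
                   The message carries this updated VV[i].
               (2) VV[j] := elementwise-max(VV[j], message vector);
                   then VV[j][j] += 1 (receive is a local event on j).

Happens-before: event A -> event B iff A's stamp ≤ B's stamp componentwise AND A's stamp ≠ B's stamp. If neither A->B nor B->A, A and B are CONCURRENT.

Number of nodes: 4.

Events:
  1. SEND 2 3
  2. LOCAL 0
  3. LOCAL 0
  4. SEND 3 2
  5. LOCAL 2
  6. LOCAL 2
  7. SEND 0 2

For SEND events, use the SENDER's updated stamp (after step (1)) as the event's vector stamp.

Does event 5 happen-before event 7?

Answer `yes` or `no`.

Initial: VV[0]=[0, 0, 0, 0]
Initial: VV[1]=[0, 0, 0, 0]
Initial: VV[2]=[0, 0, 0, 0]
Initial: VV[3]=[0, 0, 0, 0]
Event 1: SEND 2->3: VV[2][2]++ -> VV[2]=[0, 0, 1, 0], msg_vec=[0, 0, 1, 0]; VV[3]=max(VV[3],msg_vec) then VV[3][3]++ -> VV[3]=[0, 0, 1, 1]
Event 2: LOCAL 0: VV[0][0]++ -> VV[0]=[1, 0, 0, 0]
Event 3: LOCAL 0: VV[0][0]++ -> VV[0]=[2, 0, 0, 0]
Event 4: SEND 3->2: VV[3][3]++ -> VV[3]=[0, 0, 1, 2], msg_vec=[0, 0, 1, 2]; VV[2]=max(VV[2],msg_vec) then VV[2][2]++ -> VV[2]=[0, 0, 2, 2]
Event 5: LOCAL 2: VV[2][2]++ -> VV[2]=[0, 0, 3, 2]
Event 6: LOCAL 2: VV[2][2]++ -> VV[2]=[0, 0, 4, 2]
Event 7: SEND 0->2: VV[0][0]++ -> VV[0]=[3, 0, 0, 0], msg_vec=[3, 0, 0, 0]; VV[2]=max(VV[2],msg_vec) then VV[2][2]++ -> VV[2]=[3, 0, 5, 2]
Event 5 stamp: [0, 0, 3, 2]
Event 7 stamp: [3, 0, 0, 0]
[0, 0, 3, 2] <= [3, 0, 0, 0]? False. Equal? False. Happens-before: False

Answer: no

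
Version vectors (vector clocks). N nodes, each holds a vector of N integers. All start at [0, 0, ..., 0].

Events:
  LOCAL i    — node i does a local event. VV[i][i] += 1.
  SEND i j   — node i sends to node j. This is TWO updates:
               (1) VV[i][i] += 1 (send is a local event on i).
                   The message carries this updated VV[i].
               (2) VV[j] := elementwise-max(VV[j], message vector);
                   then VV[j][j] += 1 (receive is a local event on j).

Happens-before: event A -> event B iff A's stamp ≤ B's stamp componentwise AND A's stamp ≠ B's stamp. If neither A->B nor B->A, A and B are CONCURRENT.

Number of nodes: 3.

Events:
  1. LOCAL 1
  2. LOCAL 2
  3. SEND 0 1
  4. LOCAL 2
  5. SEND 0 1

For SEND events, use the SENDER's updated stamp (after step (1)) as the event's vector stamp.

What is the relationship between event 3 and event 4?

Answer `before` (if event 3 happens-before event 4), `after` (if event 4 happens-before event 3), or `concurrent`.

Answer: concurrent

Derivation:
Initial: VV[0]=[0, 0, 0]
Initial: VV[1]=[0, 0, 0]
Initial: VV[2]=[0, 0, 0]
Event 1: LOCAL 1: VV[1][1]++ -> VV[1]=[0, 1, 0]
Event 2: LOCAL 2: VV[2][2]++ -> VV[2]=[0, 0, 1]
Event 3: SEND 0->1: VV[0][0]++ -> VV[0]=[1, 0, 0], msg_vec=[1, 0, 0]; VV[1]=max(VV[1],msg_vec) then VV[1][1]++ -> VV[1]=[1, 2, 0]
Event 4: LOCAL 2: VV[2][2]++ -> VV[2]=[0, 0, 2]
Event 5: SEND 0->1: VV[0][0]++ -> VV[0]=[2, 0, 0], msg_vec=[2, 0, 0]; VV[1]=max(VV[1],msg_vec) then VV[1][1]++ -> VV[1]=[2, 3, 0]
Event 3 stamp: [1, 0, 0]
Event 4 stamp: [0, 0, 2]
[1, 0, 0] <= [0, 0, 2]? False
[0, 0, 2] <= [1, 0, 0]? False
Relation: concurrent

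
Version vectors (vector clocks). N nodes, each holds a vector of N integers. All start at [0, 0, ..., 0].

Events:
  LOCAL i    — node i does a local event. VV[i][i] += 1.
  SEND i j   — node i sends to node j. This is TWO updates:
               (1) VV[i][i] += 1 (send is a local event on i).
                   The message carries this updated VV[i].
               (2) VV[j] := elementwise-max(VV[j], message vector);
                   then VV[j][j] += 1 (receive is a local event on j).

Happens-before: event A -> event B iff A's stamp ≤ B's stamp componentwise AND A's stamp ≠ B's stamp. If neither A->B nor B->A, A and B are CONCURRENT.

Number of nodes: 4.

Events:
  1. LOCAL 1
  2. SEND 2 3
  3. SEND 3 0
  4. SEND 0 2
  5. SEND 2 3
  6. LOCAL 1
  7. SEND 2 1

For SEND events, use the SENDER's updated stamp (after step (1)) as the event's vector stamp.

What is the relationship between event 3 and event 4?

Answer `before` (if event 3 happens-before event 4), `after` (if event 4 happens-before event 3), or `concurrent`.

Initial: VV[0]=[0, 0, 0, 0]
Initial: VV[1]=[0, 0, 0, 0]
Initial: VV[2]=[0, 0, 0, 0]
Initial: VV[3]=[0, 0, 0, 0]
Event 1: LOCAL 1: VV[1][1]++ -> VV[1]=[0, 1, 0, 0]
Event 2: SEND 2->3: VV[2][2]++ -> VV[2]=[0, 0, 1, 0], msg_vec=[0, 0, 1, 0]; VV[3]=max(VV[3],msg_vec) then VV[3][3]++ -> VV[3]=[0, 0, 1, 1]
Event 3: SEND 3->0: VV[3][3]++ -> VV[3]=[0, 0, 1, 2], msg_vec=[0, 0, 1, 2]; VV[0]=max(VV[0],msg_vec) then VV[0][0]++ -> VV[0]=[1, 0, 1, 2]
Event 4: SEND 0->2: VV[0][0]++ -> VV[0]=[2, 0, 1, 2], msg_vec=[2, 0, 1, 2]; VV[2]=max(VV[2],msg_vec) then VV[2][2]++ -> VV[2]=[2, 0, 2, 2]
Event 5: SEND 2->3: VV[2][2]++ -> VV[2]=[2, 0, 3, 2], msg_vec=[2, 0, 3, 2]; VV[3]=max(VV[3],msg_vec) then VV[3][3]++ -> VV[3]=[2, 0, 3, 3]
Event 6: LOCAL 1: VV[1][1]++ -> VV[1]=[0, 2, 0, 0]
Event 7: SEND 2->1: VV[2][2]++ -> VV[2]=[2, 0, 4, 2], msg_vec=[2, 0, 4, 2]; VV[1]=max(VV[1],msg_vec) then VV[1][1]++ -> VV[1]=[2, 3, 4, 2]
Event 3 stamp: [0, 0, 1, 2]
Event 4 stamp: [2, 0, 1, 2]
[0, 0, 1, 2] <= [2, 0, 1, 2]? True
[2, 0, 1, 2] <= [0, 0, 1, 2]? False
Relation: before

Answer: before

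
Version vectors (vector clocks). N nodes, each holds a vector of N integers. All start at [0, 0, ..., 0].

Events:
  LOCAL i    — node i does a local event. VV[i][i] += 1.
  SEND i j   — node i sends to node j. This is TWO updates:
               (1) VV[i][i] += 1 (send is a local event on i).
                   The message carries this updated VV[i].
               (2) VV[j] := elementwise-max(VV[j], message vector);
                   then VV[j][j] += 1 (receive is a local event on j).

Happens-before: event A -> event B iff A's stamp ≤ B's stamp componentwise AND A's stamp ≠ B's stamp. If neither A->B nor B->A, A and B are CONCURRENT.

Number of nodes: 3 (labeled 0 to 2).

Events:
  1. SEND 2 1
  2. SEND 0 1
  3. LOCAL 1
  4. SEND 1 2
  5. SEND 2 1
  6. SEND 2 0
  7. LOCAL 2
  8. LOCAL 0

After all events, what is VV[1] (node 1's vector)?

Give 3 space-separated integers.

Answer: 1 5 3

Derivation:
Initial: VV[0]=[0, 0, 0]
Initial: VV[1]=[0, 0, 0]
Initial: VV[2]=[0, 0, 0]
Event 1: SEND 2->1: VV[2][2]++ -> VV[2]=[0, 0, 1], msg_vec=[0, 0, 1]; VV[1]=max(VV[1],msg_vec) then VV[1][1]++ -> VV[1]=[0, 1, 1]
Event 2: SEND 0->1: VV[0][0]++ -> VV[0]=[1, 0, 0], msg_vec=[1, 0, 0]; VV[1]=max(VV[1],msg_vec) then VV[1][1]++ -> VV[1]=[1, 2, 1]
Event 3: LOCAL 1: VV[1][1]++ -> VV[1]=[1, 3, 1]
Event 4: SEND 1->2: VV[1][1]++ -> VV[1]=[1, 4, 1], msg_vec=[1, 4, 1]; VV[2]=max(VV[2],msg_vec) then VV[2][2]++ -> VV[2]=[1, 4, 2]
Event 5: SEND 2->1: VV[2][2]++ -> VV[2]=[1, 4, 3], msg_vec=[1, 4, 3]; VV[1]=max(VV[1],msg_vec) then VV[1][1]++ -> VV[1]=[1, 5, 3]
Event 6: SEND 2->0: VV[2][2]++ -> VV[2]=[1, 4, 4], msg_vec=[1, 4, 4]; VV[0]=max(VV[0],msg_vec) then VV[0][0]++ -> VV[0]=[2, 4, 4]
Event 7: LOCAL 2: VV[2][2]++ -> VV[2]=[1, 4, 5]
Event 8: LOCAL 0: VV[0][0]++ -> VV[0]=[3, 4, 4]
Final vectors: VV[0]=[3, 4, 4]; VV[1]=[1, 5, 3]; VV[2]=[1, 4, 5]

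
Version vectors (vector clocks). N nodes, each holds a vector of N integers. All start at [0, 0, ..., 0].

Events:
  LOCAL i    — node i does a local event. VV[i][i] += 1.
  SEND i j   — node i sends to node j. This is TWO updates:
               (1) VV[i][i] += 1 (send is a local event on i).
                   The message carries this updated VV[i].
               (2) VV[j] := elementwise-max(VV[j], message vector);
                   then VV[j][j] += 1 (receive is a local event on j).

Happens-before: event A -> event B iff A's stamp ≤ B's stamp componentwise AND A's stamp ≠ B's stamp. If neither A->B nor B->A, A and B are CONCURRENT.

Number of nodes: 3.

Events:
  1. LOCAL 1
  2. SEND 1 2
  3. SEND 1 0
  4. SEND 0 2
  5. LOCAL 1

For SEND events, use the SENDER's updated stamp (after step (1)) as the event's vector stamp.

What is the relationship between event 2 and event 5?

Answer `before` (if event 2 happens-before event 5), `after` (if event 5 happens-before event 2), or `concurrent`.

Initial: VV[0]=[0, 0, 0]
Initial: VV[1]=[0, 0, 0]
Initial: VV[2]=[0, 0, 0]
Event 1: LOCAL 1: VV[1][1]++ -> VV[1]=[0, 1, 0]
Event 2: SEND 1->2: VV[1][1]++ -> VV[1]=[0, 2, 0], msg_vec=[0, 2, 0]; VV[2]=max(VV[2],msg_vec) then VV[2][2]++ -> VV[2]=[0, 2, 1]
Event 3: SEND 1->0: VV[1][1]++ -> VV[1]=[0, 3, 0], msg_vec=[0, 3, 0]; VV[0]=max(VV[0],msg_vec) then VV[0][0]++ -> VV[0]=[1, 3, 0]
Event 4: SEND 0->2: VV[0][0]++ -> VV[0]=[2, 3, 0], msg_vec=[2, 3, 0]; VV[2]=max(VV[2],msg_vec) then VV[2][2]++ -> VV[2]=[2, 3, 2]
Event 5: LOCAL 1: VV[1][1]++ -> VV[1]=[0, 4, 0]
Event 2 stamp: [0, 2, 0]
Event 5 stamp: [0, 4, 0]
[0, 2, 0] <= [0, 4, 0]? True
[0, 4, 0] <= [0, 2, 0]? False
Relation: before

Answer: before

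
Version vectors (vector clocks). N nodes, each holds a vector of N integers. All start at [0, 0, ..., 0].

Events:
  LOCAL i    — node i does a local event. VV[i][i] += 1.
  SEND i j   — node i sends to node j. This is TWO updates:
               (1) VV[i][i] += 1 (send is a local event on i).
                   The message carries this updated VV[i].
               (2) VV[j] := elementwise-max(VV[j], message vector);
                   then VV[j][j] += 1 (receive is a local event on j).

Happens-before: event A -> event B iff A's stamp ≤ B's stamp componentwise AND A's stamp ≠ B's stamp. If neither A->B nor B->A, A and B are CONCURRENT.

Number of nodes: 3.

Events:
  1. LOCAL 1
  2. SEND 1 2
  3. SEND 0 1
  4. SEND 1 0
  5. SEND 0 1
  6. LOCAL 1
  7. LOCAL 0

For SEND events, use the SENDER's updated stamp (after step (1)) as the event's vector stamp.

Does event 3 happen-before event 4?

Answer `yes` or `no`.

Answer: yes

Derivation:
Initial: VV[0]=[0, 0, 0]
Initial: VV[1]=[0, 0, 0]
Initial: VV[2]=[0, 0, 0]
Event 1: LOCAL 1: VV[1][1]++ -> VV[1]=[0, 1, 0]
Event 2: SEND 1->2: VV[1][1]++ -> VV[1]=[0, 2, 0], msg_vec=[0, 2, 0]; VV[2]=max(VV[2],msg_vec) then VV[2][2]++ -> VV[2]=[0, 2, 1]
Event 3: SEND 0->1: VV[0][0]++ -> VV[0]=[1, 0, 0], msg_vec=[1, 0, 0]; VV[1]=max(VV[1],msg_vec) then VV[1][1]++ -> VV[1]=[1, 3, 0]
Event 4: SEND 1->0: VV[1][1]++ -> VV[1]=[1, 4, 0], msg_vec=[1, 4, 0]; VV[0]=max(VV[0],msg_vec) then VV[0][0]++ -> VV[0]=[2, 4, 0]
Event 5: SEND 0->1: VV[0][0]++ -> VV[0]=[3, 4, 0], msg_vec=[3, 4, 0]; VV[1]=max(VV[1],msg_vec) then VV[1][1]++ -> VV[1]=[3, 5, 0]
Event 6: LOCAL 1: VV[1][1]++ -> VV[1]=[3, 6, 0]
Event 7: LOCAL 0: VV[0][0]++ -> VV[0]=[4, 4, 0]
Event 3 stamp: [1, 0, 0]
Event 4 stamp: [1, 4, 0]
[1, 0, 0] <= [1, 4, 0]? True. Equal? False. Happens-before: True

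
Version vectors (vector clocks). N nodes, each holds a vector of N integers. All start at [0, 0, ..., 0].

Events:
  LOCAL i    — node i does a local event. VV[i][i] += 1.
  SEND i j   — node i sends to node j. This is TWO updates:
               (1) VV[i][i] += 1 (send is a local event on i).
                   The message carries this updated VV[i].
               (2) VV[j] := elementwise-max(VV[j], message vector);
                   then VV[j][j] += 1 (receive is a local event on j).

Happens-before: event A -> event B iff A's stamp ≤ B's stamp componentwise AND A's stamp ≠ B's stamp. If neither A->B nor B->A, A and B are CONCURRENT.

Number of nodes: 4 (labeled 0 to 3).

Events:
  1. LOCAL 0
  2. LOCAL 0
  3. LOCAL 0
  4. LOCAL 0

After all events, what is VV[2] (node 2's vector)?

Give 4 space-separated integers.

Answer: 0 0 0 0

Derivation:
Initial: VV[0]=[0, 0, 0, 0]
Initial: VV[1]=[0, 0, 0, 0]
Initial: VV[2]=[0, 0, 0, 0]
Initial: VV[3]=[0, 0, 0, 0]
Event 1: LOCAL 0: VV[0][0]++ -> VV[0]=[1, 0, 0, 0]
Event 2: LOCAL 0: VV[0][0]++ -> VV[0]=[2, 0, 0, 0]
Event 3: LOCAL 0: VV[0][0]++ -> VV[0]=[3, 0, 0, 0]
Event 4: LOCAL 0: VV[0][0]++ -> VV[0]=[4, 0, 0, 0]
Final vectors: VV[0]=[4, 0, 0, 0]; VV[1]=[0, 0, 0, 0]; VV[2]=[0, 0, 0, 0]; VV[3]=[0, 0, 0, 0]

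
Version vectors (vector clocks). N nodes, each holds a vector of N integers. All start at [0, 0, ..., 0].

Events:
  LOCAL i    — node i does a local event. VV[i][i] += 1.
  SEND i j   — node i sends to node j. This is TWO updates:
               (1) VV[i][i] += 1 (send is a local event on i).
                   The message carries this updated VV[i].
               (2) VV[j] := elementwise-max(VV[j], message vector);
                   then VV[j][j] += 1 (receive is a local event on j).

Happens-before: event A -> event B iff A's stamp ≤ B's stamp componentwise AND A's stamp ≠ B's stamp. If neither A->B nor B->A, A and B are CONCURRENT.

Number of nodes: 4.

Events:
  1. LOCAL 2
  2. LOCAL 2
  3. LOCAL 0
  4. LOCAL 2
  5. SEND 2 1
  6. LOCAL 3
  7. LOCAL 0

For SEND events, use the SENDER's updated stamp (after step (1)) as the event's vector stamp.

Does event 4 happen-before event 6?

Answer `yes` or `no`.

Answer: no

Derivation:
Initial: VV[0]=[0, 0, 0, 0]
Initial: VV[1]=[0, 0, 0, 0]
Initial: VV[2]=[0, 0, 0, 0]
Initial: VV[3]=[0, 0, 0, 0]
Event 1: LOCAL 2: VV[2][2]++ -> VV[2]=[0, 0, 1, 0]
Event 2: LOCAL 2: VV[2][2]++ -> VV[2]=[0, 0, 2, 0]
Event 3: LOCAL 0: VV[0][0]++ -> VV[0]=[1, 0, 0, 0]
Event 4: LOCAL 2: VV[2][2]++ -> VV[2]=[0, 0, 3, 0]
Event 5: SEND 2->1: VV[2][2]++ -> VV[2]=[0, 0, 4, 0], msg_vec=[0, 0, 4, 0]; VV[1]=max(VV[1],msg_vec) then VV[1][1]++ -> VV[1]=[0, 1, 4, 0]
Event 6: LOCAL 3: VV[3][3]++ -> VV[3]=[0, 0, 0, 1]
Event 7: LOCAL 0: VV[0][0]++ -> VV[0]=[2, 0, 0, 0]
Event 4 stamp: [0, 0, 3, 0]
Event 6 stamp: [0, 0, 0, 1]
[0, 0, 3, 0] <= [0, 0, 0, 1]? False. Equal? False. Happens-before: False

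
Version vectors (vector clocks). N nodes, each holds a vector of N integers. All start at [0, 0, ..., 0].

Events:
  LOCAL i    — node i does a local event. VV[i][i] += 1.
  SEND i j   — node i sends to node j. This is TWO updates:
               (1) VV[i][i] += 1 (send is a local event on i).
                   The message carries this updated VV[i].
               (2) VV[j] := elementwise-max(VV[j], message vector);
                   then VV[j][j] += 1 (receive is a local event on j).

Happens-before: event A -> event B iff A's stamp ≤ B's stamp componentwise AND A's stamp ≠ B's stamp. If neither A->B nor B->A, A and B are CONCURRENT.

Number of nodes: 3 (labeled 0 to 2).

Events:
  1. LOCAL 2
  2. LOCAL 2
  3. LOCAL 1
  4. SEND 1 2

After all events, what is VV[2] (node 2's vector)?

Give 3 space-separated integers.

Answer: 0 2 3

Derivation:
Initial: VV[0]=[0, 0, 0]
Initial: VV[1]=[0, 0, 0]
Initial: VV[2]=[0, 0, 0]
Event 1: LOCAL 2: VV[2][2]++ -> VV[2]=[0, 0, 1]
Event 2: LOCAL 2: VV[2][2]++ -> VV[2]=[0, 0, 2]
Event 3: LOCAL 1: VV[1][1]++ -> VV[1]=[0, 1, 0]
Event 4: SEND 1->2: VV[1][1]++ -> VV[1]=[0, 2, 0], msg_vec=[0, 2, 0]; VV[2]=max(VV[2],msg_vec) then VV[2][2]++ -> VV[2]=[0, 2, 3]
Final vectors: VV[0]=[0, 0, 0]; VV[1]=[0, 2, 0]; VV[2]=[0, 2, 3]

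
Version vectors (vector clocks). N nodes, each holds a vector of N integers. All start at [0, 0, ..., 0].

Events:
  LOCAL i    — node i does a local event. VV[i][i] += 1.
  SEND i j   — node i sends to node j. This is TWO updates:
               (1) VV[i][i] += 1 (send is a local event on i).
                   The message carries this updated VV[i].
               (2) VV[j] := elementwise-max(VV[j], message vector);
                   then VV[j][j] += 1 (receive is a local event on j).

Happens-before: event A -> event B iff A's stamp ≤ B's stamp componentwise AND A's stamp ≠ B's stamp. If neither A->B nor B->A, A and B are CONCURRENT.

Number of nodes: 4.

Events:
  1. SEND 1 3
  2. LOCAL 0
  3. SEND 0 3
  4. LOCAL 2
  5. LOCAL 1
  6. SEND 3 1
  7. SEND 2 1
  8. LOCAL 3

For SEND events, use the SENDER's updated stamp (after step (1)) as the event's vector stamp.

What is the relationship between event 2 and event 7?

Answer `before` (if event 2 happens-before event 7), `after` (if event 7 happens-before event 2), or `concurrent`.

Answer: concurrent

Derivation:
Initial: VV[0]=[0, 0, 0, 0]
Initial: VV[1]=[0, 0, 0, 0]
Initial: VV[2]=[0, 0, 0, 0]
Initial: VV[3]=[0, 0, 0, 0]
Event 1: SEND 1->3: VV[1][1]++ -> VV[1]=[0, 1, 0, 0], msg_vec=[0, 1, 0, 0]; VV[3]=max(VV[3],msg_vec) then VV[3][3]++ -> VV[3]=[0, 1, 0, 1]
Event 2: LOCAL 0: VV[0][0]++ -> VV[0]=[1, 0, 0, 0]
Event 3: SEND 0->3: VV[0][0]++ -> VV[0]=[2, 0, 0, 0], msg_vec=[2, 0, 0, 0]; VV[3]=max(VV[3],msg_vec) then VV[3][3]++ -> VV[3]=[2, 1, 0, 2]
Event 4: LOCAL 2: VV[2][2]++ -> VV[2]=[0, 0, 1, 0]
Event 5: LOCAL 1: VV[1][1]++ -> VV[1]=[0, 2, 0, 0]
Event 6: SEND 3->1: VV[3][3]++ -> VV[3]=[2, 1, 0, 3], msg_vec=[2, 1, 0, 3]; VV[1]=max(VV[1],msg_vec) then VV[1][1]++ -> VV[1]=[2, 3, 0, 3]
Event 7: SEND 2->1: VV[2][2]++ -> VV[2]=[0, 0, 2, 0], msg_vec=[0, 0, 2, 0]; VV[1]=max(VV[1],msg_vec) then VV[1][1]++ -> VV[1]=[2, 4, 2, 3]
Event 8: LOCAL 3: VV[3][3]++ -> VV[3]=[2, 1, 0, 4]
Event 2 stamp: [1, 0, 0, 0]
Event 7 stamp: [0, 0, 2, 0]
[1, 0, 0, 0] <= [0, 0, 2, 0]? False
[0, 0, 2, 0] <= [1, 0, 0, 0]? False
Relation: concurrent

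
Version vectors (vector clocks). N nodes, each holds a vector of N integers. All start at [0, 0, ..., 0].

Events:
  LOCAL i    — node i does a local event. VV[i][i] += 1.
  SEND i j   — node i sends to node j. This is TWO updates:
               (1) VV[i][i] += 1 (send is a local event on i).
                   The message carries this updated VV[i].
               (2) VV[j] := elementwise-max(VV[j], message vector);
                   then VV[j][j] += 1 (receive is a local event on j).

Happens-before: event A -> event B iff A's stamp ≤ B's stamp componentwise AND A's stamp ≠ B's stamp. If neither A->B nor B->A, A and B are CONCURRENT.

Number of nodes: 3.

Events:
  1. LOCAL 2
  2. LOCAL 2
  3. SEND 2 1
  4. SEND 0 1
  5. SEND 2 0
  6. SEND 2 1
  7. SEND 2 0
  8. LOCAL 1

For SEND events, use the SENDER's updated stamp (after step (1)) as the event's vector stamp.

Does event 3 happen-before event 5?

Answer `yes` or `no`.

Answer: yes

Derivation:
Initial: VV[0]=[0, 0, 0]
Initial: VV[1]=[0, 0, 0]
Initial: VV[2]=[0, 0, 0]
Event 1: LOCAL 2: VV[2][2]++ -> VV[2]=[0, 0, 1]
Event 2: LOCAL 2: VV[2][2]++ -> VV[2]=[0, 0, 2]
Event 3: SEND 2->1: VV[2][2]++ -> VV[2]=[0, 0, 3], msg_vec=[0, 0, 3]; VV[1]=max(VV[1],msg_vec) then VV[1][1]++ -> VV[1]=[0, 1, 3]
Event 4: SEND 0->1: VV[0][0]++ -> VV[0]=[1, 0, 0], msg_vec=[1, 0, 0]; VV[1]=max(VV[1],msg_vec) then VV[1][1]++ -> VV[1]=[1, 2, 3]
Event 5: SEND 2->0: VV[2][2]++ -> VV[2]=[0, 0, 4], msg_vec=[0, 0, 4]; VV[0]=max(VV[0],msg_vec) then VV[0][0]++ -> VV[0]=[2, 0, 4]
Event 6: SEND 2->1: VV[2][2]++ -> VV[2]=[0, 0, 5], msg_vec=[0, 0, 5]; VV[1]=max(VV[1],msg_vec) then VV[1][1]++ -> VV[1]=[1, 3, 5]
Event 7: SEND 2->0: VV[2][2]++ -> VV[2]=[0, 0, 6], msg_vec=[0, 0, 6]; VV[0]=max(VV[0],msg_vec) then VV[0][0]++ -> VV[0]=[3, 0, 6]
Event 8: LOCAL 1: VV[1][1]++ -> VV[1]=[1, 4, 5]
Event 3 stamp: [0, 0, 3]
Event 5 stamp: [0, 0, 4]
[0, 0, 3] <= [0, 0, 4]? True. Equal? False. Happens-before: True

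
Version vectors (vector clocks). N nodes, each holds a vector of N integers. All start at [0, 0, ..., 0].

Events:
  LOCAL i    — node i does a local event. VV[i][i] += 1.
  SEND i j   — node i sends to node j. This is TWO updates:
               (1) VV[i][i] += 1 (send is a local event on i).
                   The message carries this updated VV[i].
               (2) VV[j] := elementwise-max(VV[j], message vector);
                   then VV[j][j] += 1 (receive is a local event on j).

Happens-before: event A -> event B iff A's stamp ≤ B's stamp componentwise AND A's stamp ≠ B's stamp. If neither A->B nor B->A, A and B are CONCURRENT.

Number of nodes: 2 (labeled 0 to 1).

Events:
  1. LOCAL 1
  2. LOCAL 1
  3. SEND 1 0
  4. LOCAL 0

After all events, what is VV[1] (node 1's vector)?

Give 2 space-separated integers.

Initial: VV[0]=[0, 0]
Initial: VV[1]=[0, 0]
Event 1: LOCAL 1: VV[1][1]++ -> VV[1]=[0, 1]
Event 2: LOCAL 1: VV[1][1]++ -> VV[1]=[0, 2]
Event 3: SEND 1->0: VV[1][1]++ -> VV[1]=[0, 3], msg_vec=[0, 3]; VV[0]=max(VV[0],msg_vec) then VV[0][0]++ -> VV[0]=[1, 3]
Event 4: LOCAL 0: VV[0][0]++ -> VV[0]=[2, 3]
Final vectors: VV[0]=[2, 3]; VV[1]=[0, 3]

Answer: 0 3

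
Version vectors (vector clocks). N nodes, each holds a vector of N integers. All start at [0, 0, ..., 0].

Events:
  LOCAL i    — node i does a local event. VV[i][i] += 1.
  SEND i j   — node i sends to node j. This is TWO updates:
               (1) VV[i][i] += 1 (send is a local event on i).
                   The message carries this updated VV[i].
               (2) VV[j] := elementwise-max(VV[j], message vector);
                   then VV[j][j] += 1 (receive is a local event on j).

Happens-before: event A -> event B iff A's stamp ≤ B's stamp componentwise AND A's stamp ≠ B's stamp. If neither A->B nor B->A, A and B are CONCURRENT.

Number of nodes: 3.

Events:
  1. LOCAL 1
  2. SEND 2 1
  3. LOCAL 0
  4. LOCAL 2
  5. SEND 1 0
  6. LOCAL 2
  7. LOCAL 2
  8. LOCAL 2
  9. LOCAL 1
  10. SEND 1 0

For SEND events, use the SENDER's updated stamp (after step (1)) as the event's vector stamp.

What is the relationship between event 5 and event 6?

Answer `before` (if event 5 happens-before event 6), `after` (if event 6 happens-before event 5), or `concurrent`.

Answer: concurrent

Derivation:
Initial: VV[0]=[0, 0, 0]
Initial: VV[1]=[0, 0, 0]
Initial: VV[2]=[0, 0, 0]
Event 1: LOCAL 1: VV[1][1]++ -> VV[1]=[0, 1, 0]
Event 2: SEND 2->1: VV[2][2]++ -> VV[2]=[0, 0, 1], msg_vec=[0, 0, 1]; VV[1]=max(VV[1],msg_vec) then VV[1][1]++ -> VV[1]=[0, 2, 1]
Event 3: LOCAL 0: VV[0][0]++ -> VV[0]=[1, 0, 0]
Event 4: LOCAL 2: VV[2][2]++ -> VV[2]=[0, 0, 2]
Event 5: SEND 1->0: VV[1][1]++ -> VV[1]=[0, 3, 1], msg_vec=[0, 3, 1]; VV[0]=max(VV[0],msg_vec) then VV[0][0]++ -> VV[0]=[2, 3, 1]
Event 6: LOCAL 2: VV[2][2]++ -> VV[2]=[0, 0, 3]
Event 7: LOCAL 2: VV[2][2]++ -> VV[2]=[0, 0, 4]
Event 8: LOCAL 2: VV[2][2]++ -> VV[2]=[0, 0, 5]
Event 9: LOCAL 1: VV[1][1]++ -> VV[1]=[0, 4, 1]
Event 10: SEND 1->0: VV[1][1]++ -> VV[1]=[0, 5, 1], msg_vec=[0, 5, 1]; VV[0]=max(VV[0],msg_vec) then VV[0][0]++ -> VV[0]=[3, 5, 1]
Event 5 stamp: [0, 3, 1]
Event 6 stamp: [0, 0, 3]
[0, 3, 1] <= [0, 0, 3]? False
[0, 0, 3] <= [0, 3, 1]? False
Relation: concurrent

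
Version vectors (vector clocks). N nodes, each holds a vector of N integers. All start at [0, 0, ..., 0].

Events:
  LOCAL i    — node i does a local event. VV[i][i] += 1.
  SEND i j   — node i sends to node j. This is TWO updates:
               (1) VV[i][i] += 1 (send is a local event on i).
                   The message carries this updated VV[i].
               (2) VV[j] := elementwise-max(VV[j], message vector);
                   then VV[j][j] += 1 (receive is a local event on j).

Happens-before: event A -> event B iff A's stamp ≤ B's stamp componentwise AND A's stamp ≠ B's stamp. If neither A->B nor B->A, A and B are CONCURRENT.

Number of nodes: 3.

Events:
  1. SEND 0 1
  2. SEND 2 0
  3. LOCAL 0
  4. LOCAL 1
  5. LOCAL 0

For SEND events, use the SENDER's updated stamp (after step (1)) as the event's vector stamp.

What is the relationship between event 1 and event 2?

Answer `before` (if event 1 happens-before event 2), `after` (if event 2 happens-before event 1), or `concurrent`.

Initial: VV[0]=[0, 0, 0]
Initial: VV[1]=[0, 0, 0]
Initial: VV[2]=[0, 0, 0]
Event 1: SEND 0->1: VV[0][0]++ -> VV[0]=[1, 0, 0], msg_vec=[1, 0, 0]; VV[1]=max(VV[1],msg_vec) then VV[1][1]++ -> VV[1]=[1, 1, 0]
Event 2: SEND 2->0: VV[2][2]++ -> VV[2]=[0, 0, 1], msg_vec=[0, 0, 1]; VV[0]=max(VV[0],msg_vec) then VV[0][0]++ -> VV[0]=[2, 0, 1]
Event 3: LOCAL 0: VV[0][0]++ -> VV[0]=[3, 0, 1]
Event 4: LOCAL 1: VV[1][1]++ -> VV[1]=[1, 2, 0]
Event 5: LOCAL 0: VV[0][0]++ -> VV[0]=[4, 0, 1]
Event 1 stamp: [1, 0, 0]
Event 2 stamp: [0, 0, 1]
[1, 0, 0] <= [0, 0, 1]? False
[0, 0, 1] <= [1, 0, 0]? False
Relation: concurrent

Answer: concurrent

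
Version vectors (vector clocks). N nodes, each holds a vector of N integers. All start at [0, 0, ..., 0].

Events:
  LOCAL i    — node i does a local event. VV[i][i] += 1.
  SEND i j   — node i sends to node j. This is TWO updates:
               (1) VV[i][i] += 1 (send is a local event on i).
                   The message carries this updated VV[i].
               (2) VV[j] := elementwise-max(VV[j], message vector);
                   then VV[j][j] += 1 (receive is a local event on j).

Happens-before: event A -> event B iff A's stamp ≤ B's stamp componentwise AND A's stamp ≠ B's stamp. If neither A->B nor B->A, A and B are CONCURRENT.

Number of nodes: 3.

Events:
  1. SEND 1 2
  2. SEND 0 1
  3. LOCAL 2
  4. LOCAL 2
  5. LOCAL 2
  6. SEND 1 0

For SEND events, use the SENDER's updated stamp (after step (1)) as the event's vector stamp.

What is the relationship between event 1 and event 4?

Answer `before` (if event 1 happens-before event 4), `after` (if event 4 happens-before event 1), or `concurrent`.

Initial: VV[0]=[0, 0, 0]
Initial: VV[1]=[0, 0, 0]
Initial: VV[2]=[0, 0, 0]
Event 1: SEND 1->2: VV[1][1]++ -> VV[1]=[0, 1, 0], msg_vec=[0, 1, 0]; VV[2]=max(VV[2],msg_vec) then VV[2][2]++ -> VV[2]=[0, 1, 1]
Event 2: SEND 0->1: VV[0][0]++ -> VV[0]=[1, 0, 0], msg_vec=[1, 0, 0]; VV[1]=max(VV[1],msg_vec) then VV[1][1]++ -> VV[1]=[1, 2, 0]
Event 3: LOCAL 2: VV[2][2]++ -> VV[2]=[0, 1, 2]
Event 4: LOCAL 2: VV[2][2]++ -> VV[2]=[0, 1, 3]
Event 5: LOCAL 2: VV[2][2]++ -> VV[2]=[0, 1, 4]
Event 6: SEND 1->0: VV[1][1]++ -> VV[1]=[1, 3, 0], msg_vec=[1, 3, 0]; VV[0]=max(VV[0],msg_vec) then VV[0][0]++ -> VV[0]=[2, 3, 0]
Event 1 stamp: [0, 1, 0]
Event 4 stamp: [0, 1, 3]
[0, 1, 0] <= [0, 1, 3]? True
[0, 1, 3] <= [0, 1, 0]? False
Relation: before

Answer: before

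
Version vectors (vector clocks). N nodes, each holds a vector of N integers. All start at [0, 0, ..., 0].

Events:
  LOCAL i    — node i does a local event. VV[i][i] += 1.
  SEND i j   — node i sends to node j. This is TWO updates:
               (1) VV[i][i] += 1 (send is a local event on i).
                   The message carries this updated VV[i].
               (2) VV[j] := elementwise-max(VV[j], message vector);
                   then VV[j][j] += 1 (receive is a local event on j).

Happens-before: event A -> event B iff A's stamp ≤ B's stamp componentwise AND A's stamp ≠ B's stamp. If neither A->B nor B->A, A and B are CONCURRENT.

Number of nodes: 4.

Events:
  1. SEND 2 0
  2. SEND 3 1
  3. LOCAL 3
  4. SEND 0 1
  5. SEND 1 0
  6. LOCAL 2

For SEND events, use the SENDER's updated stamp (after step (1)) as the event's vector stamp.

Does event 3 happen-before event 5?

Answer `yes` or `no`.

Initial: VV[0]=[0, 0, 0, 0]
Initial: VV[1]=[0, 0, 0, 0]
Initial: VV[2]=[0, 0, 0, 0]
Initial: VV[3]=[0, 0, 0, 0]
Event 1: SEND 2->0: VV[2][2]++ -> VV[2]=[0, 0, 1, 0], msg_vec=[0, 0, 1, 0]; VV[0]=max(VV[0],msg_vec) then VV[0][0]++ -> VV[0]=[1, 0, 1, 0]
Event 2: SEND 3->1: VV[3][3]++ -> VV[3]=[0, 0, 0, 1], msg_vec=[0, 0, 0, 1]; VV[1]=max(VV[1],msg_vec) then VV[1][1]++ -> VV[1]=[0, 1, 0, 1]
Event 3: LOCAL 3: VV[3][3]++ -> VV[3]=[0, 0, 0, 2]
Event 4: SEND 0->1: VV[0][0]++ -> VV[0]=[2, 0, 1, 0], msg_vec=[2, 0, 1, 0]; VV[1]=max(VV[1],msg_vec) then VV[1][1]++ -> VV[1]=[2, 2, 1, 1]
Event 5: SEND 1->0: VV[1][1]++ -> VV[1]=[2, 3, 1, 1], msg_vec=[2, 3, 1, 1]; VV[0]=max(VV[0],msg_vec) then VV[0][0]++ -> VV[0]=[3, 3, 1, 1]
Event 6: LOCAL 2: VV[2][2]++ -> VV[2]=[0, 0, 2, 0]
Event 3 stamp: [0, 0, 0, 2]
Event 5 stamp: [2, 3, 1, 1]
[0, 0, 0, 2] <= [2, 3, 1, 1]? False. Equal? False. Happens-before: False

Answer: no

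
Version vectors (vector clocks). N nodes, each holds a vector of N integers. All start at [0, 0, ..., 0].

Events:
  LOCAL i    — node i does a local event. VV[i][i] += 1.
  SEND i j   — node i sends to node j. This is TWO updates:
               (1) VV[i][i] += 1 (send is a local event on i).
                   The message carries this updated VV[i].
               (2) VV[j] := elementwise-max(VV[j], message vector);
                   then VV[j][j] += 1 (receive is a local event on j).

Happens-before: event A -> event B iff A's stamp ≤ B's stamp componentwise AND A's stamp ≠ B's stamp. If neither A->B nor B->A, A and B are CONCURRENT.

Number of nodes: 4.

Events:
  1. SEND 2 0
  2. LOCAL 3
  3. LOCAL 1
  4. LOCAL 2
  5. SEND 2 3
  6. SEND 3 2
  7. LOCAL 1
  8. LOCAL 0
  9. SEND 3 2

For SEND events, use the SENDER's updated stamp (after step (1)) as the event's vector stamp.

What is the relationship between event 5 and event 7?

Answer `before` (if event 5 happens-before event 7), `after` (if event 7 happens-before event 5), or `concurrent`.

Initial: VV[0]=[0, 0, 0, 0]
Initial: VV[1]=[0, 0, 0, 0]
Initial: VV[2]=[0, 0, 0, 0]
Initial: VV[3]=[0, 0, 0, 0]
Event 1: SEND 2->0: VV[2][2]++ -> VV[2]=[0, 0, 1, 0], msg_vec=[0, 0, 1, 0]; VV[0]=max(VV[0],msg_vec) then VV[0][0]++ -> VV[0]=[1, 0, 1, 0]
Event 2: LOCAL 3: VV[3][3]++ -> VV[3]=[0, 0, 0, 1]
Event 3: LOCAL 1: VV[1][1]++ -> VV[1]=[0, 1, 0, 0]
Event 4: LOCAL 2: VV[2][2]++ -> VV[2]=[0, 0, 2, 0]
Event 5: SEND 2->3: VV[2][2]++ -> VV[2]=[0, 0, 3, 0], msg_vec=[0, 0, 3, 0]; VV[3]=max(VV[3],msg_vec) then VV[3][3]++ -> VV[3]=[0, 0, 3, 2]
Event 6: SEND 3->2: VV[3][3]++ -> VV[3]=[0, 0, 3, 3], msg_vec=[0, 0, 3, 3]; VV[2]=max(VV[2],msg_vec) then VV[2][2]++ -> VV[2]=[0, 0, 4, 3]
Event 7: LOCAL 1: VV[1][1]++ -> VV[1]=[0, 2, 0, 0]
Event 8: LOCAL 0: VV[0][0]++ -> VV[0]=[2, 0, 1, 0]
Event 9: SEND 3->2: VV[3][3]++ -> VV[3]=[0, 0, 3, 4], msg_vec=[0, 0, 3, 4]; VV[2]=max(VV[2],msg_vec) then VV[2][2]++ -> VV[2]=[0, 0, 5, 4]
Event 5 stamp: [0, 0, 3, 0]
Event 7 stamp: [0, 2, 0, 0]
[0, 0, 3, 0] <= [0, 2, 0, 0]? False
[0, 2, 0, 0] <= [0, 0, 3, 0]? False
Relation: concurrent

Answer: concurrent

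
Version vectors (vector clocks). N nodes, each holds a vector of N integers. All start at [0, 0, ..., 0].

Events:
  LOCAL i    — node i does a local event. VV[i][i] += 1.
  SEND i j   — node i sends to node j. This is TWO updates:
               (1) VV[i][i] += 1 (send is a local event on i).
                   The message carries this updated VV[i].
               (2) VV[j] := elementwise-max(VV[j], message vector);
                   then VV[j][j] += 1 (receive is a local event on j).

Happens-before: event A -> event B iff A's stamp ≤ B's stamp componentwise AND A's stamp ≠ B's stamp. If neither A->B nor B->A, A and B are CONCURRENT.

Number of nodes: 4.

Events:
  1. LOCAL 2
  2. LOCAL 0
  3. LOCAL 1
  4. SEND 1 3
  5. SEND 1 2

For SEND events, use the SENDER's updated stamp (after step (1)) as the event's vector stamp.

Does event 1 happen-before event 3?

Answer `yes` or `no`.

Initial: VV[0]=[0, 0, 0, 0]
Initial: VV[1]=[0, 0, 0, 0]
Initial: VV[2]=[0, 0, 0, 0]
Initial: VV[3]=[0, 0, 0, 0]
Event 1: LOCAL 2: VV[2][2]++ -> VV[2]=[0, 0, 1, 0]
Event 2: LOCAL 0: VV[0][0]++ -> VV[0]=[1, 0, 0, 0]
Event 3: LOCAL 1: VV[1][1]++ -> VV[1]=[0, 1, 0, 0]
Event 4: SEND 1->3: VV[1][1]++ -> VV[1]=[0, 2, 0, 0], msg_vec=[0, 2, 0, 0]; VV[3]=max(VV[3],msg_vec) then VV[3][3]++ -> VV[3]=[0, 2, 0, 1]
Event 5: SEND 1->2: VV[1][1]++ -> VV[1]=[0, 3, 0, 0], msg_vec=[0, 3, 0, 0]; VV[2]=max(VV[2],msg_vec) then VV[2][2]++ -> VV[2]=[0, 3, 2, 0]
Event 1 stamp: [0, 0, 1, 0]
Event 3 stamp: [0, 1, 0, 0]
[0, 0, 1, 0] <= [0, 1, 0, 0]? False. Equal? False. Happens-before: False

Answer: no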